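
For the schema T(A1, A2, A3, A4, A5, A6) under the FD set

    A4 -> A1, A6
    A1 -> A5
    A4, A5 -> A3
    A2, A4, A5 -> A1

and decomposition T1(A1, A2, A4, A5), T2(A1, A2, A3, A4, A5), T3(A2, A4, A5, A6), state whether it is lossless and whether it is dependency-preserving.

Lossless test (chase): Rows 1 and 2 agree on A4; apply A4→A1, A6 and equate their A1, A6 entries. Rows 1 and 3 agree on A4; apply A4→A1, A6 and equate their A1, A6 entries. Rows 1 and 2 agree on A4, A5; apply A4, A5→A3 and equate their A3 entries. Rows 1 and 3 agree on A4, A5; apply A4, A5→A3 and equate their A3 entries. Row 1 is now all distinguished symbols — the join is lossless.
Dependency preservation: A4 → A1, A6 is not contained in any single fragment, but the restricted closure of its left-hand side across the fragments still reaches the right-hand side; the remaining FDs each lie inside some fragment. All dependencies are preserved.

lossless and dependency-preserving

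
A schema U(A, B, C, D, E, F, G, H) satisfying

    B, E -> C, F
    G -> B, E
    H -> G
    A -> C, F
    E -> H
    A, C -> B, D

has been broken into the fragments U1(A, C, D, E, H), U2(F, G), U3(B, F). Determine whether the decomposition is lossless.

No

Chase test. Columns are A, B, C, D, E, F, G, H; row i has aⱼ where attribute j ∈ Ui, else bᵢⱼ.
Initial tableau (one row per fragment):
  row 1: a1 b12 a3 a4 a5 b16 b17 a8
  row 2: b21 b22 b23 b24 b25 a6 a7 b28
  row 3: b31 a2 b33 b34 b35 a6 b37 b38
No row becomes fully distinguished — the join is lossy.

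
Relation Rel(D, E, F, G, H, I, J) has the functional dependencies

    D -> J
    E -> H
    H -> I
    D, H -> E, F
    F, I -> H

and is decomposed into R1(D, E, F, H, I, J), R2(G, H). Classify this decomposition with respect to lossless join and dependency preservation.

lossy but dependency-preserving

Lossless test: (H)⁺ = {H, I}, which is a superkey of neither fragment — lossy.
Dependency preservation: every FD's attributes lie within a single fragment, so each can be enforced locally — preserved.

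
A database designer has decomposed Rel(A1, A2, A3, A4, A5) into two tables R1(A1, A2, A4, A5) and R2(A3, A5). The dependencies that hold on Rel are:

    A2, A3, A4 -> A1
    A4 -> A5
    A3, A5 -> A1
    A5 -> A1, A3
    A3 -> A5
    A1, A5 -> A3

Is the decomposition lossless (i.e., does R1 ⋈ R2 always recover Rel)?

Yes

Common attributes: R1 ∩ R2 = {A5}.
Closure of {A5}: A5 → A1, A3 applies, adding A1, A3. So (A5)⁺ = {A1, A3, A5}.
This closure contains every attribute of R2, so R1 ∩ R2 → R2. The join is lossless.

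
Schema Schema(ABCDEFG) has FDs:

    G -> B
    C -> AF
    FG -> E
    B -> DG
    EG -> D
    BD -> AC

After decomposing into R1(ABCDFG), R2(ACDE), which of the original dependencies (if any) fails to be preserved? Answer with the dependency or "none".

Check FG → E: no single fragment contains all of {EFG}, and the restricted closure of {FG} across the fragments never reaches {E}.
G → B is preserved.
C → AF is preserved.
B → DG is preserved.
EG → D is preserved.
BD → AC is preserved.

FG -> E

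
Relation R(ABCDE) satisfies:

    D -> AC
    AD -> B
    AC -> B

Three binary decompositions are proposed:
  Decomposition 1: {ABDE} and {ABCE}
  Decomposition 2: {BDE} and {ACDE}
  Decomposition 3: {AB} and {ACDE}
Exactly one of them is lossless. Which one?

Decomposition 1: common = {ABE}, closure = {ABE} → lossy.
Decomposition 2: common = {DE}, closure = {ABCDE} → lossless.
Decomposition 3: common = {A}, closure = {A} → lossy.

Decomposition 2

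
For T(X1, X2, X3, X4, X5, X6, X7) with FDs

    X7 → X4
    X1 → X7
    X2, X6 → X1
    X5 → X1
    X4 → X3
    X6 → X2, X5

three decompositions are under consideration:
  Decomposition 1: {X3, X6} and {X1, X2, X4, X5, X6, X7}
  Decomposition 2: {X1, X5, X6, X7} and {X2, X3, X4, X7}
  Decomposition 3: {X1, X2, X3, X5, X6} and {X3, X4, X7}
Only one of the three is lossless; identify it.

Decomposition 1

Decomposition 1: common = {X6}, closure = {X1, X2, X3, X4, X5, X6, X7} → lossless.
Decomposition 2: common = {X7}, closure = {X3, X4, X7} → lossy.
Decomposition 3: common = {X3}, closure = {X3} → lossy.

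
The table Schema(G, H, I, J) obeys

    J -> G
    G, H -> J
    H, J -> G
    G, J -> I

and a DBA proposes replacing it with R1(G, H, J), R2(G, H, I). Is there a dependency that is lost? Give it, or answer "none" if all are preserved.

Check G, J → I: no single fragment contains all of {G, I, J}, and the restricted closure of {G, J} across the fragments never reaches {I}.
J → G is preserved.
G, H → J is preserved.
H, J → G is preserved.

G, J -> I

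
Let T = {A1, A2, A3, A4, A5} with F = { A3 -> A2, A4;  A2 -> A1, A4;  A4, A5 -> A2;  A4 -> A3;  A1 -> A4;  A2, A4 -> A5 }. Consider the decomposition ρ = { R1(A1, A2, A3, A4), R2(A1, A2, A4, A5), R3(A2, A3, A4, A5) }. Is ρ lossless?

Yes

Chase test. Columns are A1, A2, A3, A4, A5; row i has aⱼ where attribute j ∈ Ri, else bᵢⱼ.
Initial tableau (one row per fragment):
  row 1: a1 a2 a3 a4 b15
  row 2: a1 a2 b23 a4 a5
  row 3: b31 a2 a3 a4 a5
Rows 1 and 3 agree on A2; apply A2→A1, A4 and equate their A1, A4 entries.
Rows 1 and 2 agree on A4; apply A4→A3 and equate their A3 entries.
Rows 1 and 2 agree on A2, A4; apply A2, A4→A5 and equate their A5 entries.
Row 1 is now all distinguished symbols — the join is lossless.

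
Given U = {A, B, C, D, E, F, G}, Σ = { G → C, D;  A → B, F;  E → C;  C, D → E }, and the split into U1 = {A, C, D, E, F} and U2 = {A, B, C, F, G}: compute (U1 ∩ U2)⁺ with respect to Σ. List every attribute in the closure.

A, B, C, F

U1 ∩ U2 = {A, C, F}.
A → B, F applies, adding B
Closure: {A, B, C, F}.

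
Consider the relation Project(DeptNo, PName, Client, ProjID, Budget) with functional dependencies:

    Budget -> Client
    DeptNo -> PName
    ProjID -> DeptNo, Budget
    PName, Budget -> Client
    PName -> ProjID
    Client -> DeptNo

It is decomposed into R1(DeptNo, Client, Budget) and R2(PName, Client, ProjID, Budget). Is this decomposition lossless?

Common attributes: R1 ∩ R2 = {Client, Budget}.
Closure of {Client, Budget}: Client → DeptNo applies, adding DeptNo; DeptNo → PName applies, adding PName; PName → ProjID applies, adding ProjID. So (Client, Budget)⁺ = {DeptNo, PName, Client, ProjID, Budget}.
This closure contains every attribute of R1, so R1 ∩ R2 → R1. The join is lossless.

Yes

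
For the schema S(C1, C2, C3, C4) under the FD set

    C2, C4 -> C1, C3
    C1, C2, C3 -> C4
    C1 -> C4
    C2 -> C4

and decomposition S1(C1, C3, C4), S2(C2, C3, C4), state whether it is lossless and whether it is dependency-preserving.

Lossless test: (C3, C4)⁺ = {C3, C4}, which is a superkey of neither fragment — lossy.
Dependency preservation: the restricted closure of {C2, C4} across the fragments never reaches {C1, C3}, so C2, C4 → C1, C3 cannot be enforced without a join — not preserved.

lossy and not dependency-preserving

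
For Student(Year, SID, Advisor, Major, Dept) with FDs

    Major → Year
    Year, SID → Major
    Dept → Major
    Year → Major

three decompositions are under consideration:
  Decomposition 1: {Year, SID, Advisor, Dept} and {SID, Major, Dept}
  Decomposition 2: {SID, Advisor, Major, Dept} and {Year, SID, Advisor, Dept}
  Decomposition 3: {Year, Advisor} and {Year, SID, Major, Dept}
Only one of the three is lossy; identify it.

Decomposition 3

Decomposition 1: common = {SID, Dept}, closure = {Year, SID, Major, Dept} → lossless.
Decomposition 2: common = {SID, Advisor, Dept}, closure = {Year, SID, Advisor, Major, Dept} → lossless.
Decomposition 3: common = {Year}, closure = {Year, Major} → lossy.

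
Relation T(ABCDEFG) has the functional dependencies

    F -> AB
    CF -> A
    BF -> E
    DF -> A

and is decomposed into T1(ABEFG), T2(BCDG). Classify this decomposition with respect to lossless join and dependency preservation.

Lossless test: (BG)⁺ = {BG}, which is a superkey of neither fragment — lossy.
Dependency preservation: CF → A; DF → A are not contained in any single fragment, but the restricted closure of each left-hand side across the fragments still reaches the right-hand side; the remaining FDs each lie inside some fragment. All dependencies are preserved.

lossy but dependency-preserving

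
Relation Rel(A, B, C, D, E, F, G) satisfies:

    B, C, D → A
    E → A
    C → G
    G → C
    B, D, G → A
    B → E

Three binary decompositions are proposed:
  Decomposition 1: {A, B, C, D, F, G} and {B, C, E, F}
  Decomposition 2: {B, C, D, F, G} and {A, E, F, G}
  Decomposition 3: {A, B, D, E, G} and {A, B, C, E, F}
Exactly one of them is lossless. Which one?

Decomposition 1: common = {B, C, F}, closure = {A, B, C, E, F, G} → lossless.
Decomposition 2: common = {F, G}, closure = {C, F, G} → lossy.
Decomposition 3: common = {A, B, E}, closure = {A, B, E} → lossy.

Decomposition 1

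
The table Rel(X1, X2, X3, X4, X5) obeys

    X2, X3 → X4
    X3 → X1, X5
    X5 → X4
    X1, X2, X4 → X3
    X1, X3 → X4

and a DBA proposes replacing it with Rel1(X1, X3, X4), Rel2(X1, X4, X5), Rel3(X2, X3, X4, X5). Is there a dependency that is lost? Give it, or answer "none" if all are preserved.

X1, X2, X4 → X3

Check X1, X2, X4 → X3: no single fragment contains all of {X1, X2, X3, X4}, and the restricted closure of {X1, X2, X4} across the fragments never reaches {X3}.
X2, X3 → X4 is preserved.
X3 → X1, X5 is preserved.
X5 → X4 is preserved.
X1, X3 → X4 is preserved.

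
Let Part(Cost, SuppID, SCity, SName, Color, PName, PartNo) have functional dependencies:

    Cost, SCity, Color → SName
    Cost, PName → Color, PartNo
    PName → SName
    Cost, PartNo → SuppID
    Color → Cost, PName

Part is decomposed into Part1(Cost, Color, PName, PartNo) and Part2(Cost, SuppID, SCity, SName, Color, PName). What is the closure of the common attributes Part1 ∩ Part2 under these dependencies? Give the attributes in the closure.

Cost, SuppID, SName, Color, PName, PartNo

Part1 ∩ Part2 = {Cost, Color, PName}.
Cost, PName → Color, PartNo applies, adding PartNo
PName → SName applies, adding SName
Cost, PartNo → SuppID applies, adding SuppID
Closure: {Cost, SuppID, SName, Color, PName, PartNo}.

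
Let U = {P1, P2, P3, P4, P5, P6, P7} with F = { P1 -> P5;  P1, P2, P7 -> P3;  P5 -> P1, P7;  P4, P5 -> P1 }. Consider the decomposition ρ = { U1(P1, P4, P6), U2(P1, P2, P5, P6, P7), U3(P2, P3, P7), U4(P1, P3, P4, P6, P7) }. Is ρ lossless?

Chase test. Columns are P1, P2, P3, P4, P5, P6, P7; row i has aⱼ where attribute j ∈ Ui, else bᵢⱼ.
Initial tableau (one row per fragment):
  row 1: a1 b12 b13 a4 b15 a6 b17
  row 2: a1 a2 b23 b24 a5 a6 a7
  row 3: b31 a2 a3 b34 b35 b36 a7
  row 4: a1 b42 a3 a4 b45 a6 a7
Rows 1 and 2 agree on P1; apply P1→P5 and equate their P5 entries.
Rows 1 and 4 agree on P1; apply P1→P5 and equate their P5 entries.
Rows 1 and 2 agree on P5; apply P5→P1, P7 and equate their P1, P7 entries.
No row becomes fully distinguished — the join is lossy.

No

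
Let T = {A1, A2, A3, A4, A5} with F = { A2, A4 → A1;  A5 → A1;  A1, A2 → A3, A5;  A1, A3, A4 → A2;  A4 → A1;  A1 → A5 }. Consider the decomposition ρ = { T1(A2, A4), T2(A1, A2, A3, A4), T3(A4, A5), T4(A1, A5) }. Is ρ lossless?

Chase test. Columns are A1, A2, A3, A4, A5; row i has aⱼ where attribute j ∈ Ti, else bᵢⱼ.
Initial tableau (one row per fragment):
  row 1: b11 a2 b13 a4 b15
  row 2: a1 a2 a3 a4 b25
  row 3: b31 b32 b33 a4 a5
  row 4: a1 b42 b43 b44 a5
Rows 1 and 2 agree on A2, A4; apply A2, A4→A1 and equate their A1 entries.
Rows 3 and 4 agree on A5; apply A5→A1 and equate their A1 entries.
Rows 1 and 2 agree on A1, A2; apply A1, A2→A3, A5 and equate their A3, A5 entries.
Rows 1 and 3 agree on A1; apply A1→A5 and equate their A5 entries.
Row 1 is now all distinguished symbols — the join is lossless.

Yes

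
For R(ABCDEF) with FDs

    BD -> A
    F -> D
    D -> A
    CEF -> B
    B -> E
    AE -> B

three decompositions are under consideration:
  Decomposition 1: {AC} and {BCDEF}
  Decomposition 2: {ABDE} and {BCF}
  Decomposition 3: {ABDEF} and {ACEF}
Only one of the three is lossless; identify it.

Decomposition 3

Decomposition 1: common = {C}, closure = {C} → lossy.
Decomposition 2: common = {B}, closure = {BE} → lossy.
Decomposition 3: common = {AEF}, closure = {ABDEF} → lossless.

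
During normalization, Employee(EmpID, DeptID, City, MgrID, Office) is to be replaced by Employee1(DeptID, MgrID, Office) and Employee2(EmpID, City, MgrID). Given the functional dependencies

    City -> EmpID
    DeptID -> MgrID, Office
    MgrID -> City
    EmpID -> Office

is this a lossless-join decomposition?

Common attributes: Employee1 ∩ Employee2 = {MgrID}.
Closure of {MgrID}: MgrID → City applies, adding City; City → EmpID applies, adding EmpID; EmpID → Office applies, adding Office. So (MgrID)⁺ = {EmpID, City, MgrID, Office}.
This closure contains every attribute of Employee2, so Employee1 ∩ Employee2 → Employee2. The join is lossless.

Yes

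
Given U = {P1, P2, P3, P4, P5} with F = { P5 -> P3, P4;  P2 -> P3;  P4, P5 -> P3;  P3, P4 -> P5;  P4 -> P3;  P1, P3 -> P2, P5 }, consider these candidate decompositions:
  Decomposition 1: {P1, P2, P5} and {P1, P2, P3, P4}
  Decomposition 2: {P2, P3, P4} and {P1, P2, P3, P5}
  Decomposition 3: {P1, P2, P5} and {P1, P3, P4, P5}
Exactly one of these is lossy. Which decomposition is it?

Decomposition 2

Decomposition 1: common = {P1, P2}, closure = {P1, P2, P3, P4, P5} → lossless.
Decomposition 2: common = {P2, P3}, closure = {P2, P3} → lossy.
Decomposition 3: common = {P1, P5}, closure = {P1, P2, P3, P4, P5} → lossless.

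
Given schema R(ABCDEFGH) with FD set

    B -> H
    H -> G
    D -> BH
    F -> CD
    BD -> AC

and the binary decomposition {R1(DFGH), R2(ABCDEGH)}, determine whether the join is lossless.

Common attributes: R1 ∩ R2 = {DGH}.
Closure of {DGH}: D → BH applies, adding B; BD → AC applies, adding AC. So (DGH)⁺ = {ABCDGH}.
The closure contains neither all of R1 = {DFGH} nor all of R2 = {ABCDEGH}, so the common attributes are not a superkey of either fragment. The join is lossy.

No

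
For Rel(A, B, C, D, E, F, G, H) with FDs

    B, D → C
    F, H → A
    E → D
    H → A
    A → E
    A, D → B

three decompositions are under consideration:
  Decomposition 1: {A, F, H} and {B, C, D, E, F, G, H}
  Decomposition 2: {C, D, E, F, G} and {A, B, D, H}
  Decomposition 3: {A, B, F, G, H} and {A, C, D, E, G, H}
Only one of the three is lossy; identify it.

Decomposition 1: common = {F, H}, closure = {A, B, C, D, E, F, H} → lossless.
Decomposition 2: common = {D}, closure = {D} → lossy.
Decomposition 3: common = {A, G, H}, closure = {A, B, C, D, E, G, H} → lossless.

Decomposition 2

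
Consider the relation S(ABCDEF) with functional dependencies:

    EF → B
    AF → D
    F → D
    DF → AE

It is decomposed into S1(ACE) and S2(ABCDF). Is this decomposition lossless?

No

Common attributes: S1 ∩ S2 = {AC}.
No dependency enlarges {AC}, so (AC)⁺ = {AC}.
The closure contains neither all of S1 = {ACE} nor all of S2 = {ABCDF}, so the common attributes are not a superkey of either fragment. The join is lossy.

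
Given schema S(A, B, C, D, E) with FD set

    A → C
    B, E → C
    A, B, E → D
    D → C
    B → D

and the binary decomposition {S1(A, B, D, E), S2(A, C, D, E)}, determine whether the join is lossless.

Yes

Common attributes: S1 ∩ S2 = {A, D, E}.
Closure of {A, D, E}: A → C applies, adding C. So (A, D, E)⁺ = {A, C, D, E}.
This closure contains every attribute of S2, so S1 ∩ S2 → S2. The join is lossless.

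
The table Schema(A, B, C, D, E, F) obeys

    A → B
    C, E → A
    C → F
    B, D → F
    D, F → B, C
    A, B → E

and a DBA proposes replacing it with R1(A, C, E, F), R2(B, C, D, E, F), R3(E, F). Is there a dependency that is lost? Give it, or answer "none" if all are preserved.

Check A → B: no single fragment contains all of {A, B}, and the restricted closure of {A} across the fragments never reaches {B}.
C, E → A is preserved.
C → F is preserved.
B, D → F is preserved.
D, F → B, C is preserved.
A, B → E is preserved.

A → B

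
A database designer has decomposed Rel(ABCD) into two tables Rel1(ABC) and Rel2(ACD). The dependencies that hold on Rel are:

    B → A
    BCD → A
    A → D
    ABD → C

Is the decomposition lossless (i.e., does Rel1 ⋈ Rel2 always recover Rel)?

Common attributes: Rel1 ∩ Rel2 = {AC}.
Closure of {AC}: A → D applies, adding D. So (AC)⁺ = {ACD}.
This closure contains every attribute of Rel2, so Rel1 ∩ Rel2 → Rel2. The join is lossless.

Yes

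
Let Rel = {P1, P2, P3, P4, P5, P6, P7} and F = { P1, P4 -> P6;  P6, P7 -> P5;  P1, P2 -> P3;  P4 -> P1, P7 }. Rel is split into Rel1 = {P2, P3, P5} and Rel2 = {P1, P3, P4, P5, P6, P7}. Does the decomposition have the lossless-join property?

Common attributes: Rel1 ∩ Rel2 = {P3, P5}.
No dependency enlarges {P3, P5}, so (P3, P5)⁺ = {P3, P5}.
The closure contains neither all of Rel1 = {P2, P3, P5} nor all of Rel2 = {P1, P3, P4, P5, P6, P7}, so the common attributes are not a superkey of either fragment. The join is lossy.

No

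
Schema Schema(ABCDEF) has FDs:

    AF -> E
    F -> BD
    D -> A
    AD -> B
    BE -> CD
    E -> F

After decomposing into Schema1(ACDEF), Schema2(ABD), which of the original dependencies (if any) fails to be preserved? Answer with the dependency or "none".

AF → E lies within Schema1.
F → BD: restricted closure across fragments reaches BD.
D → A lies within Schema1.
AD → B lies within Schema2.
BE → CD: restricted closure across fragments reaches CD.
E → F lies within Schema1.
Every dependency is enforceable on the fragments, so the decomposition is dependency-preserving.

none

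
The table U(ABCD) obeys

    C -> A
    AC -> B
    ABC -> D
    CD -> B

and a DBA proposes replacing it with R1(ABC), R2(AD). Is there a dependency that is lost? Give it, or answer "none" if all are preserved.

ABC -> D

Check ABC → D: no single fragment contains all of {ABCD}, and the restricted closure of {ABC} across the fragments never reaches {D}.
C → A is preserved.
AC → B is preserved.
CD → B is preserved.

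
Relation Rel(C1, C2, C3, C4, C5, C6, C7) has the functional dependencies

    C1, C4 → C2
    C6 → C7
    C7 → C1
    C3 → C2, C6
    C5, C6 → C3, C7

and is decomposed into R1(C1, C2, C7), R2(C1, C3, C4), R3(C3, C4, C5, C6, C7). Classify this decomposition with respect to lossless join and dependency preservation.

Lossless test (chase): Rows 1 and 3 agree on C7; apply C7→C1 and equate their C1 entries. Rows 2 and 3 agree on C3; apply C3→C2, C6 and equate their C2, C6 entries. Rows 2 and 3 agree on C6; apply C6→C7 and equate their C7 entries. No row becomes fully distinguished — the join is lossy.
Dependency preservation: the restricted closure of {C1, C4} across the fragments never reaches {C2}, so C1, C4 → C2 cannot be enforced without a join — not preserved.

lossy and not dependency-preserving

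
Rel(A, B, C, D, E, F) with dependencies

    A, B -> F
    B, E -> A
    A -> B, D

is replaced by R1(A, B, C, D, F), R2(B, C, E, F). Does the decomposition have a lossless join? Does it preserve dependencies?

Lossless test: (B, C, F)⁺ = {B, C, F}, which is a superkey of neither fragment — lossy.
Dependency preservation: the restricted closure of {B, E} across the fragments never reaches {A}, so B, E → A cannot be enforced without a join — not preserved.

lossy and not dependency-preserving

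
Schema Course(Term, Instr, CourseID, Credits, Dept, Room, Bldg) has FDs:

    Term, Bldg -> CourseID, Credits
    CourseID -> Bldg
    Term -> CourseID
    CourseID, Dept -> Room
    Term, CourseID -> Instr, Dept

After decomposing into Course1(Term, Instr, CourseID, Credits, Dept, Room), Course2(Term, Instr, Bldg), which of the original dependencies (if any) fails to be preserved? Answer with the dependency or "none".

Check CourseID → Bldg: no single fragment contains all of {CourseID, Bldg}, and the restricted closure of {CourseID} across the fragments never reaches {Bldg}.
Term, Bldg → CourseID, Credits is preserved.
Term → CourseID is preserved.
CourseID, Dept → Room is preserved.
Term, CourseID → Instr, Dept is preserved.

CourseID -> Bldg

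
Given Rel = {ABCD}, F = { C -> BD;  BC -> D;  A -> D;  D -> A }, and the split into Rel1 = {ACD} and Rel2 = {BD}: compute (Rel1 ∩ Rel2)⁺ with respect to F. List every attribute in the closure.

AD

Rel1 ∩ Rel2 = {D}.
D → A applies, adding A
Closure: {AD}.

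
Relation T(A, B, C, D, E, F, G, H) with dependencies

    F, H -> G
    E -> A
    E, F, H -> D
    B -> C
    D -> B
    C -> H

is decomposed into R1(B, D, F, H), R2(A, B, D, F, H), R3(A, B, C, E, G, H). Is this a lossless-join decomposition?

Chase test. Columns are A, B, C, D, E, F, G, H; row i has aⱼ where attribute j ∈ Ri, else bᵢⱼ.
Initial tableau (one row per fragment):
  row 1: b11 a2 b13 a4 b15 a6 b17 a8
  row 2: a1 a2 b23 a4 b25 a6 b27 a8
  row 3: a1 a2 a3 b34 a5 b36 a7 a8
Rows 1 and 2 agree on F, H; apply F, H→G and equate their G entries.
Rows 1 and 2 agree on B; apply B→C and equate their C entries.
Rows 1 and 3 agree on B; apply B→C and equate their C entries.
No row becomes fully distinguished — the join is lossy.

No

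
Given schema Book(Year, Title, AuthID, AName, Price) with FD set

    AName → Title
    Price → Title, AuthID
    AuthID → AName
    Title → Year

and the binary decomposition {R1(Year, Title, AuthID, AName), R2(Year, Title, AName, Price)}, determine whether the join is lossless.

No

Common attributes: R1 ∩ R2 = {Year, Title, AName}.
No dependency enlarges {Year, Title, AName}, so (Year, Title, AName)⁺ = {Year, Title, AName}.
The closure contains neither all of R1 = {Year, Title, AuthID, AName} nor all of R2 = {Year, Title, AName, Price}, so the common attributes are not a superkey of either fragment. The join is lossy.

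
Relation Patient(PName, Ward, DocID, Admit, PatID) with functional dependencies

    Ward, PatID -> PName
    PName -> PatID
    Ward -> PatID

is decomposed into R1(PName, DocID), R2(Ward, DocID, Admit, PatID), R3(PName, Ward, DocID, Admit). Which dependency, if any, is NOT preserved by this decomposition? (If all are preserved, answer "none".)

Check PName → PatID: no single fragment contains all of {PName, PatID}, and the restricted closure of {PName} across the fragments never reaches {PatID}.
Ward, PatID → PName is preserved.
Ward → PatID is preserved.

PName -> PatID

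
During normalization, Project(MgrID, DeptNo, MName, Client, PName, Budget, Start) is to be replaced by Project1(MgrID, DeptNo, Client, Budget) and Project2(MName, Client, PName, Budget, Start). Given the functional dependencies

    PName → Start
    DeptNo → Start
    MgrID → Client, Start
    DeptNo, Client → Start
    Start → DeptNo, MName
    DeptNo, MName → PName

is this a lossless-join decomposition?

Common attributes: Project1 ∩ Project2 = {Client, Budget}.
No dependency enlarges {Client, Budget}, so (Client, Budget)⁺ = {Client, Budget}.
The closure contains neither all of Project1 = {MgrID, DeptNo, Client, Budget} nor all of Project2 = {MName, Client, PName, Budget, Start}, so the common attributes are not a superkey of either fragment. The join is lossy.

No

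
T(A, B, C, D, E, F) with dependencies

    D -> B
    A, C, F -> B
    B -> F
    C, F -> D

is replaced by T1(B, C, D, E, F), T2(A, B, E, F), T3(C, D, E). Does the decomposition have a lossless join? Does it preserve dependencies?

lossy but dependency-preserving

Lossless test (chase): Rows 1 and 3 agree on D; apply D→B and equate their B entries. Rows 1 and 3 agree on B; apply B→F and equate their F entries. No row becomes fully distinguished — the join is lossy.
Dependency preservation: A, C, F → B is not contained in any single fragment, but the restricted closure of its left-hand side across the fragments still reaches the right-hand side; the remaining FDs each lie inside some fragment. All dependencies are preserved.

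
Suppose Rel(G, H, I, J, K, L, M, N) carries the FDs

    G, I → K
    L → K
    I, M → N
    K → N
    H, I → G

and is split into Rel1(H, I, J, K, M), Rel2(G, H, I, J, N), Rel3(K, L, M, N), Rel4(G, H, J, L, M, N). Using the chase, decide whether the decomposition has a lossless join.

Chase test. Columns are G, H, I, J, K, L, M, N; row i has aⱼ where attribute j ∈ Reli, else bᵢⱼ.
Initial tableau (one row per fragment):
  row 1: b11 a2 a3 a4 a5 b16 a7 b18
  row 2: a1 a2 a3 a4 b25 b26 b27 a8
  row 3: b31 b32 b33 b34 a5 a6 a7 a8
  row 4: a1 a2 b43 a4 b45 a6 a7 a8
Rows 3 and 4 agree on L; apply L→K and equate their K entries.
Rows 1 and 3 agree on K; apply K→N and equate their N entries.
Rows 1 and 2 agree on H, I; apply H, I→G and equate their G entries.
Rows 1 and 2 agree on G, I; apply G, I→K and equate their K entries.
No row becomes fully distinguished — the join is lossy.

No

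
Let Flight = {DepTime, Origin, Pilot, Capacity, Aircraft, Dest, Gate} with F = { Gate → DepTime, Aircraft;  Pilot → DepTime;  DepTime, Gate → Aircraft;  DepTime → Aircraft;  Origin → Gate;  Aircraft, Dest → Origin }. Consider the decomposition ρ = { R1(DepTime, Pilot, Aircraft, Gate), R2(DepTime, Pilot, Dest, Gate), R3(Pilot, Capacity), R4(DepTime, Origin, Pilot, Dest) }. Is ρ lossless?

No

Chase test. Columns are DepTime, Origin, Pilot, Capacity, Aircraft, Dest, Gate; row i has aⱼ where attribute j ∈ Ri, else bᵢⱼ.
Initial tableau (one row per fragment):
  row 1: a1 b12 a3 b14 a5 b16 a7
  row 2: a1 b22 a3 b24 b25 a6 a7
  row 3: b31 b32 a3 a4 b35 b36 b37
  row 4: a1 a2 a3 b44 b45 a6 b47
Rows 1 and 2 agree on Gate; apply Gate→DepTime, Aircraft and equate their DepTime, Aircraft entries.
Rows 1 and 3 agree on Pilot; apply Pilot→DepTime and equate their DepTime entries.
Rows 1 and 3 agree on DepTime; apply DepTime→Aircraft and equate their Aircraft entries.
Rows 1 and 4 agree on DepTime; apply DepTime→Aircraft and equate their Aircraft entries.
Rows 2 and 4 agree on Aircraft, Dest; apply Aircraft, Dest→Origin and equate their Origin entries.
Rows 2 and 4 agree on Origin; apply Origin→Gate and equate their Gate entries.
No row becomes fully distinguished — the join is lossy.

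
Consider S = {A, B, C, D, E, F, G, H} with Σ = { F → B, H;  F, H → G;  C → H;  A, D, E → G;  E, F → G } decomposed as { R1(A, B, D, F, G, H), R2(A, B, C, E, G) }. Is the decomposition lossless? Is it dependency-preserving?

lossy and not dependency-preserving

Lossless test: (A, B, G)⁺ = {A, B, G}, which is a superkey of neither fragment — lossy.
Dependency preservation: the restricted closure of {C} across the fragments never reaches {H}, so C → H cannot be enforced without a join — not preserved.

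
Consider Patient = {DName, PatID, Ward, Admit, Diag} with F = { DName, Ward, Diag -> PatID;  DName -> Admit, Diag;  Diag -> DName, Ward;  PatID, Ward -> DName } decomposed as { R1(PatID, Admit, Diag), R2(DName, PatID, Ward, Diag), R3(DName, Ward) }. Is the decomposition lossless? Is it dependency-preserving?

Lossless test (chase): Rows 2 and 3 agree on DName; apply DName→Admit, Diag and equate their Admit, Diag entries. Rows 1 and 2 agree on Diag; apply Diag→DName, Ward and equate their DName, Ward entries. Rows 1 and 3 agree on DName, Ward, Diag; apply DName, Ward, Diag→PatID and equate their PatID entries. Rows 1 and 2 agree on DName; apply DName→Admit, Diag and equate their Admit, Diag entries. Row 1 is now all distinguished symbols — the join is lossless.
Dependency preservation: DName → Admit, Diag is not contained in any single fragment, but the restricted closure of its left-hand side across the fragments still reaches the right-hand side; the remaining FDs each lie inside some fragment. All dependencies are preserved.

lossless and dependency-preserving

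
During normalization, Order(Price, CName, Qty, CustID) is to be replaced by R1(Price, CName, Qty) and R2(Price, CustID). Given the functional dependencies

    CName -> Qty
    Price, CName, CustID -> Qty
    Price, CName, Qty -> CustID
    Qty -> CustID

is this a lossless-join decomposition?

No

Common attributes: R1 ∩ R2 = {Price}.
No dependency enlarges {Price}, so (Price)⁺ = {Price}.
The closure contains neither all of R1 = {Price, CName, Qty} nor all of R2 = {Price, CustID}, so the common attributes are not a superkey of either fragment. The join is lossy.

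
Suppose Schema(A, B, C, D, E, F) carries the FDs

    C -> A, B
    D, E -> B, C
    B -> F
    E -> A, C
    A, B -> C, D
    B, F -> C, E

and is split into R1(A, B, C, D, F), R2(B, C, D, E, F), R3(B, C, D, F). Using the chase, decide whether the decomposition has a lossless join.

Yes

Chase test. Columns are A, B, C, D, E, F; row i has aⱼ where attribute j ∈ Ri, else bᵢⱼ.
Initial tableau (one row per fragment):
  row 1: a1 a2 a3 a4 b15 a6
  row 2: b21 a2 a3 a4 a5 a6
  row 3: b31 a2 a3 a4 b35 a6
Rows 1 and 2 agree on C; apply C→A, B and equate their A, B entries.
Rows 1 and 3 agree on C; apply C→A, B and equate their A, B entries.
Rows 1 and 2 agree on B, F; apply B, F→C, E and equate their C, E entries.
Rows 1 and 3 agree on B, F; apply B, F→C, E and equate their C, E entries.
Row 1 is now all distinguished symbols — the join is lossless.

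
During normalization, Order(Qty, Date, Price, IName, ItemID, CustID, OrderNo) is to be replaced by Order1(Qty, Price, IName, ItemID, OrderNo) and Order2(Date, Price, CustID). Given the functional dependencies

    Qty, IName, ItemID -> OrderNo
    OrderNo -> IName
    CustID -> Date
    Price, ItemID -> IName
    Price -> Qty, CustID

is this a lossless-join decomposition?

Common attributes: Order1 ∩ Order2 = {Price}.
Closure of {Price}: Price → Qty, CustID applies, adding Qty, CustID; CustID → Date applies, adding Date. So (Price)⁺ = {Qty, Date, Price, CustID}.
This closure contains every attribute of Order2, so Order1 ∩ Order2 → Order2. The join is lossless.

Yes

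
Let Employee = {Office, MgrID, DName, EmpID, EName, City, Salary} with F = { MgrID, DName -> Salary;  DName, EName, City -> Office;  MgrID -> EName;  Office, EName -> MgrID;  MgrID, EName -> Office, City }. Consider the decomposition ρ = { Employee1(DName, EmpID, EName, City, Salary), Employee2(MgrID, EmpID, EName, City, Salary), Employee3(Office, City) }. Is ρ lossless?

No

Chase test. Columns are Office, MgrID, DName, EmpID, EName, City, Salary; row i has aⱼ where attribute j ∈ Employeei, else bᵢⱼ.
Initial tableau (one row per fragment):
  row 1: b11 b12 a3 a4 a5 a6 a7
  row 2: b21 a2 b23 a4 a5 a6 a7
  row 3: a1 b32 b33 b34 b35 a6 b37
No row becomes fully distinguished — the join is lossy.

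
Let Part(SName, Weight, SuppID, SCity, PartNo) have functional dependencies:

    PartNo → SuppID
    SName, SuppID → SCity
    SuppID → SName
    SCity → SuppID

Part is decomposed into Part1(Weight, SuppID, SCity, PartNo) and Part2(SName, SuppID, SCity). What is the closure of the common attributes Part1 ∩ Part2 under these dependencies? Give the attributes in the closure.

Part1 ∩ Part2 = {SuppID, SCity}.
SuppID → SName applies, adding SName
Closure: {SName, SuppID, SCity}.

SName, SuppID, SCity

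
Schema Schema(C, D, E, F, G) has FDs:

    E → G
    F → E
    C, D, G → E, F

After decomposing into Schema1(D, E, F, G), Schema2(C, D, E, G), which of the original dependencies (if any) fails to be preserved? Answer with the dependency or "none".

C, D, G → E, F

Check C, D, G → E, F: no single fragment contains all of {C, D, E, F, G}, and the restricted closure of {C, D, G} across the fragments never reaches {E, F}.
E → G is preserved.
F → E is preserved.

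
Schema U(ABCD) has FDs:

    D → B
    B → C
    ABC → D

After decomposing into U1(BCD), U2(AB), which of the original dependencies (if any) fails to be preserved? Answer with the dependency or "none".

ABC → D

Check ABC → D: no single fragment contains all of {ABCD}, and the restricted closure of {ABC} across the fragments never reaches {D}.
D → B is preserved.
B → C is preserved.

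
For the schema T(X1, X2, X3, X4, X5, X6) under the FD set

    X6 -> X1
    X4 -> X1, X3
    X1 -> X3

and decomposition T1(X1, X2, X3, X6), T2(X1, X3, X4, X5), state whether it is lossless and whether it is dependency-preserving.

Lossless test: (X1, X3)⁺ = {X1, X3}, which is a superkey of neither fragment — lossy.
Dependency preservation: every FD's attributes lie within a single fragment, so each can be enforced locally — preserved.

lossy but dependency-preserving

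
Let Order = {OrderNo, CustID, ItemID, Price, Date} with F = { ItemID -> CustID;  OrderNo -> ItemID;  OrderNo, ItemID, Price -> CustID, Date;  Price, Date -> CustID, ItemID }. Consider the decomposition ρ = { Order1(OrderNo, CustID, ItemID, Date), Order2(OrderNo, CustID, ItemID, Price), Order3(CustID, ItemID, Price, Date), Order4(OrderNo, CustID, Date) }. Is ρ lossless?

Chase test. Columns are OrderNo, CustID, ItemID, Price, Date; row i has aⱼ where attribute j ∈ Orderi, else bᵢⱼ.
Initial tableau (one row per fragment):
  row 1: a1 a2 a3 b14 a5
  row 2: a1 a2 a3 a4 b25
  row 3: b31 a2 a3 a4 a5
  row 4: a1 a2 b43 b44 a5
Rows 1 and 4 agree on OrderNo; apply OrderNo→ItemID and equate their ItemID entries.
No row becomes fully distinguished — the join is lossy.

No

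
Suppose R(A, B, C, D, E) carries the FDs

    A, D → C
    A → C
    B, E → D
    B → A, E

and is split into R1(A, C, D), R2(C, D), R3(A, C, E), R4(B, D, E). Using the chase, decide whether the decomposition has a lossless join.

No

Chase test. Columns are A, B, C, D, E; row i has aⱼ where attribute j ∈ Ri, else bᵢⱼ.
Initial tableau (one row per fragment):
  row 1: a1 b12 a3 a4 b15
  row 2: b21 b22 a3 a4 b25
  row 3: a1 b32 a3 b34 a5
  row 4: b41 a2 b43 a4 a5
No row becomes fully distinguished — the join is lossy.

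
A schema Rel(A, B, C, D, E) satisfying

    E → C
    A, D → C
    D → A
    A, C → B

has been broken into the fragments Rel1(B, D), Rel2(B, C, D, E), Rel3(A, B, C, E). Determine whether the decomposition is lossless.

No

Chase test. Columns are A, B, C, D, E; row i has aⱼ where attribute j ∈ Reli, else bᵢⱼ.
Initial tableau (one row per fragment):
  row 1: b11 a2 b13 a4 b15
  row 2: b21 a2 a3 a4 a5
  row 3: a1 a2 a3 b34 a5
Rows 1 and 2 agree on D; apply D→A and equate their A entries.
Rows 1 and 2 agree on A, D; apply A, D→C and equate their C entries.
No row becomes fully distinguished — the join is lossy.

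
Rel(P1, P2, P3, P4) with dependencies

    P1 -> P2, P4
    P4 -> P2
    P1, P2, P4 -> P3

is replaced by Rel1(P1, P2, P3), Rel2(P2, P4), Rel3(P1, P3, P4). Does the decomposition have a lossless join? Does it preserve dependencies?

Lossless test (chase): Rows 1 and 3 agree on P1; apply P1→P2, P4 and equate their P2, P4 entries. Row 1 is now all distinguished symbols — the join is lossless.
Dependency preservation: P1 → P2, P4; P1, P2, P4 → P3 are not contained in any single fragment, but the restricted closure of each left-hand side across the fragments still reaches the right-hand side; the remaining FDs each lie inside some fragment. All dependencies are preserved.

lossless and dependency-preserving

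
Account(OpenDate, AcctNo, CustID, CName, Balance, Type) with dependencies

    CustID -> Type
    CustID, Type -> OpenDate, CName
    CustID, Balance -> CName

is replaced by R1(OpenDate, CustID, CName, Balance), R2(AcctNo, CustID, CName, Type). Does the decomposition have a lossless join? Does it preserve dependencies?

Lossless test: (CustID, CName)⁺ = {OpenDate, CustID, CName, Type}, which is a superkey of neither fragment — lossy.
Dependency preservation: CustID, Type → OpenDate, CName is not contained in any single fragment, but the restricted closure of its left-hand side across the fragments still reaches the right-hand side; the remaining FDs each lie inside some fragment. All dependencies are preserved.

lossy but dependency-preserving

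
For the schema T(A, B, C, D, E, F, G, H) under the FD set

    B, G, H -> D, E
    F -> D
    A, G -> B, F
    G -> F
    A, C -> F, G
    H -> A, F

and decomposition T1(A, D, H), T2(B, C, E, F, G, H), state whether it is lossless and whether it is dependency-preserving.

Lossless test: (H)⁺ = {A, D, F, H}, which contains all of one fragment — lossless.
Dependency preservation: the restricted closure of {F} across the fragments never reaches {D}, so F → D cannot be enforced without a join — not preserved.

lossless but not dependency-preserving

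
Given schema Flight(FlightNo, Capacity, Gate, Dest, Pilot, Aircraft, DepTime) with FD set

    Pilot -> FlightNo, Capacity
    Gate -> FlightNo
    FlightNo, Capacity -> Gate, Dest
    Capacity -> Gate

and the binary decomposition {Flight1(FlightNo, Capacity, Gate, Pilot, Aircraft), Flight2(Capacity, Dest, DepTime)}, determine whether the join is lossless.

No

Common attributes: Flight1 ∩ Flight2 = {Capacity}.
Closure of {Capacity}: Capacity → Gate applies, adding Gate; Gate → FlightNo applies, adding FlightNo; FlightNo, Capacity → Gate, Dest applies, adding Dest. So (Capacity)⁺ = {FlightNo, Capacity, Gate, Dest}.
The closure contains neither all of Flight1 = {FlightNo, Capacity, Gate, Pilot, Aircraft} nor all of Flight2 = {Capacity, Dest, DepTime}, so the common attributes are not a superkey of either fragment. The join is lossy.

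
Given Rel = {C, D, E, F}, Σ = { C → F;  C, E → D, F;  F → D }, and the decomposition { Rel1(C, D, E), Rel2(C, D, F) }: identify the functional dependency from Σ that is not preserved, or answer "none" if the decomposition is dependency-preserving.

C → F lies within Rel2.
C, E → D, F: restricted closure across fragments reaches D, F.
F → D lies within Rel2.
Every dependency is enforceable on the fragments, so the decomposition is dependency-preserving.

none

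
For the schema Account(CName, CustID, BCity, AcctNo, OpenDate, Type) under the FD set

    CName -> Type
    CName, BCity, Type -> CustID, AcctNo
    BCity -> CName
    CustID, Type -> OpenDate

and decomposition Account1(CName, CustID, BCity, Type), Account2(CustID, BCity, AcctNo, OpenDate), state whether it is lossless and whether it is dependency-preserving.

lossless but not dependency-preserving

Lossless test: (CustID, BCity)⁺ = {CName, CustID, BCity, AcctNo, OpenDate, Type}, which contains all of one fragment — lossless.
Dependency preservation: the restricted closure of {CustID, Type} across the fragments never reaches {OpenDate}, so CustID, Type → OpenDate cannot be enforced without a join — not preserved.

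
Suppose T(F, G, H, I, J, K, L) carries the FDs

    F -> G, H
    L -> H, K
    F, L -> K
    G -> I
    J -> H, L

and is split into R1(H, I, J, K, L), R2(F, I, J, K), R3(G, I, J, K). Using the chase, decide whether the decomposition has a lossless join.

No

Chase test. Columns are F, G, H, I, J, K, L; row i has aⱼ where attribute j ∈ Ri, else bᵢⱼ.
Initial tableau (one row per fragment):
  row 1: b11 b12 a3 a4 a5 a6 a7
  row 2: a1 b22 b23 a4 a5 a6 b27
  row 3: b31 a2 b33 a4 a5 a6 b37
Rows 1 and 2 agree on J; apply J→H, L and equate their H, L entries.
Rows 1 and 3 agree on J; apply J→H, L and equate their H, L entries.
No row becomes fully distinguished — the join is lossy.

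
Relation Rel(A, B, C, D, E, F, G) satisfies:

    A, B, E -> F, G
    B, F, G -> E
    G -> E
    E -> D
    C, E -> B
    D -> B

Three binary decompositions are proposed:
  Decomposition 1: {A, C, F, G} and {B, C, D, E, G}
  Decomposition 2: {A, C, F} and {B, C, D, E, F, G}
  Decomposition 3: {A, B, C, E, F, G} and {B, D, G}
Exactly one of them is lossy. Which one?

Decomposition 1: common = {C, G}, closure = {B, C, D, E, G} → lossless.
Decomposition 2: common = {C, F}, closure = {C, F} → lossy.
Decomposition 3: common = {B, G}, closure = {B, D, E, G} → lossless.

Decomposition 2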